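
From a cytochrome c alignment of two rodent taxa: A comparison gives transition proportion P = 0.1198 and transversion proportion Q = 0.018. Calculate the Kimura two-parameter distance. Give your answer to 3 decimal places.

Under the Kimura two-parameter model, d = −½ ln(1 − 2P − Q) − ¼ ln(1 − 2Q).
1 − 2P − Q = 0.7424, giving −½ ln(0.7424) = 0.148934.
1 − 2Q = 0.964, giving −¼ ln(0.964) = 0.009166.
d = 0.148934 + 0.009166 = 0.158100.

0.158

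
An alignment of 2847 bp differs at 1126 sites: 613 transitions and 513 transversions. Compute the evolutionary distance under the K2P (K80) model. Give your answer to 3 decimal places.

P = 613/2847 ≈ 0.215314 and Q = 513/2847 ≈ 0.18019.
Under the Kimura two-parameter model, d = −½ ln(1 − 2P − Q) − ¼ ln(1 − 2Q).
1 − 2P − Q = 0.389182, giving −½ ln(0.389182) = 0.471854.
1 − 2Q = 0.63962, giving −¼ ln(0.63962) = 0.111720.
d = 0.471854 + 0.111720 = 0.583574.

0.584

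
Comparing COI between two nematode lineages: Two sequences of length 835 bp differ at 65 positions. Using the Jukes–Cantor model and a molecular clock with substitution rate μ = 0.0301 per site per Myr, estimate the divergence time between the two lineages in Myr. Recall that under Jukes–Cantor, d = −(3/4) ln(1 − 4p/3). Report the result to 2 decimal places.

p = 65/835 ≈ 0.077844.
d = −(3/4) ln(1 − 4p/3) = −0.75 ln(1 − 0.103792) = −0.75 ln(0.896208)
  = −0.75 × (-0.109583) = 0.082187 substitutions/site.
Under a molecular clock d = 2μt, so t = d/(2μ) = 0.082187 / (2 × 0.0301) = 1.37 Myr.

1.37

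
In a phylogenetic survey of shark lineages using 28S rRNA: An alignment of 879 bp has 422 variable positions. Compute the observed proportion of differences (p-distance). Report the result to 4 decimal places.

0.4801

p = 422/879 = 0.480091… ≈ 0.4801 (to 4 d.p.).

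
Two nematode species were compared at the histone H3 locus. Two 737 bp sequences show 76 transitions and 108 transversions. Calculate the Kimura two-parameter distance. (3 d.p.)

0.304

P = 76/737 ≈ 0.103121 and Q = 108/737 ≈ 0.14654.
Under the Kimura two-parameter model, d = −½ ln(1 − 2P − Q) − ¼ ln(1 − 2Q).
1 − 2P − Q = 0.647218, giving −½ ln(0.647218) = 0.217536.
1 − 2Q = 0.70692, giving −¼ ln(0.70692) = 0.086709.
d = 0.217536 + 0.086709 = 0.304245.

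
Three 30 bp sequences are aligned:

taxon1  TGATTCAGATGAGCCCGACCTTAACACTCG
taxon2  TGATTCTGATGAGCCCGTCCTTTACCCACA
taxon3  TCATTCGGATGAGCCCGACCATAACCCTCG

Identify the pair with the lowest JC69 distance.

taxon1–taxon2: 6/30 differ, p = 0.200, d = 0.233.
taxon1–taxon3: 4/30 differ, p = 0.133, d = 0.147.
taxon2–taxon3: 7/30 differ, p = 0.233, d = 0.280.
The smallest distance is between taxon1 and taxon3.

taxon1 and taxon3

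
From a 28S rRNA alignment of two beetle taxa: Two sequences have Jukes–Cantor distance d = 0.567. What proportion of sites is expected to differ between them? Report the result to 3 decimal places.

0.398

p = (3/4)(1 − e^(−4d/3)) = 0.75 × (1 − e^(-0.756)) = 0.75 × (1 − 0.469541) = 0.397844.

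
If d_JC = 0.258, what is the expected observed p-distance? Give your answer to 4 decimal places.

p = (3/4)(1 − e^(−4d/3)) = 0.75 × (1 − e^(-0.344)) = 0.75 × (1 − 0.708929) = 0.218303.

0.2183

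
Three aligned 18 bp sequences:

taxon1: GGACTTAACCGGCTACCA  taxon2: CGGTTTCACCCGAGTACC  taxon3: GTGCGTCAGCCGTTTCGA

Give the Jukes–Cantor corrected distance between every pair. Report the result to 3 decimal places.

d(taxon1,taxon2) = 1.012, d(taxon1,taxon3) = 0.824, d(taxon2,taxon3) = 1.012

taxon1–taxon2: 10/18 sites differ → p ≈ 0.555556, d = −0.75 ln(1 − 0.740741) = 1.012446 ≈ 1.012.
taxon1–taxon3: 9/18 sites differ → p = 0.5, d = −0.75 ln(1 − 0.666667) = 0.823960 ≈ 0.824.
taxon2–taxon3: 10/18 sites differ → p ≈ 0.555556, d = −0.75 ln(1 − 0.740741) = 1.012446 ≈ 1.012.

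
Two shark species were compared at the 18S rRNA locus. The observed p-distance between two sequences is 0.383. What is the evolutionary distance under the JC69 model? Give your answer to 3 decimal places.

0.536

d = −(3/4) ln(1 − 4p/3) = −0.75 ln(1 − 0.510667) = −0.75 ln(0.489333)
  = −0.75 × (-0.714712) = 0.536034 substitutions/site.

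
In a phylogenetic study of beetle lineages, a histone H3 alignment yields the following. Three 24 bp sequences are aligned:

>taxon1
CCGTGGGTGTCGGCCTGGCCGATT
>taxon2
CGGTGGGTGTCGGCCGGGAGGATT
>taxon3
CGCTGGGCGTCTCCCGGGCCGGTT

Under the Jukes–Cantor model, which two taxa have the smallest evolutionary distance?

taxon1–taxon2: 4/24 differ, p = 0.167, d = 0.188.
taxon1–taxon3: 7/24 differ, p = 0.292, d = 0.369.
taxon2–taxon3: 7/24 differ, p = 0.292, d = 0.369.
The smallest distance is between taxon1 and taxon2.

taxon1 and taxon2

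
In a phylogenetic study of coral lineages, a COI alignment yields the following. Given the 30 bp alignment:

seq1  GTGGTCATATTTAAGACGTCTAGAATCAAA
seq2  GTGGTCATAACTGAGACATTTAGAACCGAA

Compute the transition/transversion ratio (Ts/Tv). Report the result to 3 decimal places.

6.000

Transitions are A↔G and C↔T; transversions are all other mismatches.
Transitions: 6. Transversions: 1.
R = 6/1 = 6.000.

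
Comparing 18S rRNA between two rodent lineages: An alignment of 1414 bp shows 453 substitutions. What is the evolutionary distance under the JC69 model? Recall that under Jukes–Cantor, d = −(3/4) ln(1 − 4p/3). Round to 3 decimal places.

p = 453/1414 ≈ 0.320368.
d = −(3/4) ln(1 − 4p/3) = −0.75 ln(1 − 0.427157) = −0.75 ln(0.572843)
  = −0.75 × (-0.557144) = 0.417858 substitutions/site.

0.418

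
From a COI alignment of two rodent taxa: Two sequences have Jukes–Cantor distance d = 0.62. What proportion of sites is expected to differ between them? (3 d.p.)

0.422

p = (3/4)(1 − e^(−4d/3)) = 0.75 × (1 − e^(-0.826667)) = 0.75 × (1 − 0.437505) = 0.421871.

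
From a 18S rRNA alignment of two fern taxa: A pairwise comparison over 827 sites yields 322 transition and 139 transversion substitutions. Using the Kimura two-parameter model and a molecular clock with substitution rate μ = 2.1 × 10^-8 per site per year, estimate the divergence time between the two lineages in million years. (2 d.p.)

37.36

P = 322/827 ≈ 0.389359 and Q = 139/827 ≈ 0.168077.
Under the Kimura two-parameter model, d = −½ ln(1 − 2P − Q) − ¼ ln(1 − 2Q).
1 − 2P − Q = 0.053205, giving −½ ln(0.053205) = 1.466801.
1 − 2Q = 0.663846, giving −¼ ln(0.663846) = 0.102426.
d = 1.466801 + 0.102426 = 1.569227.
Under a molecular clock d = 2μt, so t = d/(2μ) = 1.569227 / (2 × 2.1 × 10^-8) = 37.36 million years.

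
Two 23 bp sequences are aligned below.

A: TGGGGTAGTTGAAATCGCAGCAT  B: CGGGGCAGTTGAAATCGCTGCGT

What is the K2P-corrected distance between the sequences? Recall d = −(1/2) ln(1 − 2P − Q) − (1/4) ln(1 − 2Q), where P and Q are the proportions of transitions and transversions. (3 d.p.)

0.204

Of 23 sites, 3 differences are transitions and 1 are transversions, so P = 3/23 ≈ 0.130435 and Q = 1/23 ≈ 0.043478.
Under the Kimura two-parameter model, d = −½ ln(1 − 2P − Q) − ¼ ln(1 − 2Q).
1 − 2P − Q = 0.695652, giving −½ ln(0.695652) = 0.181453.
1 − 2Q = 0.913044, giving −¼ ln(0.913044) = 0.022743.
d = 0.181453 + 0.022743 = 0.204196.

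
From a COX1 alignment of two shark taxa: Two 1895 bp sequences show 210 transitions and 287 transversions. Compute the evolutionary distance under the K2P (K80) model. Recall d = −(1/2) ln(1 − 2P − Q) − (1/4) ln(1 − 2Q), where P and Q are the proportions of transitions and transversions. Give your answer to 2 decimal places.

0.32

P = 210/1895 ≈ 0.110818 and Q = 287/1895 ≈ 0.151451.
Under the Kimura two-parameter model, d = −½ ln(1 − 2P − Q) − ¼ ln(1 − 2Q).
1 − 2P − Q = 0.626913, giving −½ ln(0.626913) = 0.233474.
1 − 2Q = 0.697098, giving −¼ ln(0.697098) = 0.090207.
d = 0.233474 + 0.090207 = 0.323681.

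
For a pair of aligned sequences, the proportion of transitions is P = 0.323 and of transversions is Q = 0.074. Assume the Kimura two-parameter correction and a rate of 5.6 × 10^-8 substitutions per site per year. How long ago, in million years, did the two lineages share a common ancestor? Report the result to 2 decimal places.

Under the Kimura two-parameter model, d = −½ ln(1 − 2P − Q) − ¼ ln(1 − 2Q).
1 − 2P − Q = 0.28, giving −½ ln(0.28) = 0.636483.
1 − 2Q = 0.852, giving −¼ ln(0.852) = 0.040042.
d = 0.636483 + 0.040042 = 0.676525.
Under a molecular clock d = 2μt, so t = d/(2μ) = 0.676525 / (2 × 5.6 × 10^-8) = 6.04 million years.

6.04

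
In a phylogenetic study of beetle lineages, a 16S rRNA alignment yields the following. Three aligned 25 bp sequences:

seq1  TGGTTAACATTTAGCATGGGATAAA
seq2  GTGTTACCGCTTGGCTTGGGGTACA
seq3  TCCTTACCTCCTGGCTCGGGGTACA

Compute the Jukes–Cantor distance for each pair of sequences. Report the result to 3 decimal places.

seq1–seq2: 9/25 sites differ → p = 0.36, d = −0.75 ln(1 − 0.48) = 0.490445 ≈ 0.490.
seq1–seq3: 11/25 sites differ → p = 0.44, d = −0.75 ln(1 − 0.586667) = 0.662626 ≈ 0.663.
seq2–seq3: 6/25 sites differ → p = 0.24, d = −0.75 ln(1 − 0.32) = 0.289247 ≈ 0.289.

d(seq1,seq2) = 0.490, d(seq1,seq3) = 0.663, d(seq2,seq3) = 0.289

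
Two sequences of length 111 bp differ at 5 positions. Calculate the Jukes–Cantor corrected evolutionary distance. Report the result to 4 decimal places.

p = 5/111 ≈ 0.045045.
d = −(3/4) ln(1 − 4p/3) = −0.75 ln(1 − 0.06006) = −0.75 ln(0.93994)
  = −0.75 × (-0.061939) = 0.046454 substitutions/site.

0.0465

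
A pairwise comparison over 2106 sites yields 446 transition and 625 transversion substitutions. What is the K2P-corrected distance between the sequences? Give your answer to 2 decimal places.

P = 446/2106 ≈ 0.211776 and Q = 625/2106 ≈ 0.296771.
Under the Kimura two-parameter model, d = −½ ln(1 − 2P − Q) − ¼ ln(1 − 2Q).
1 − 2P − Q = 0.279677, giving −½ ln(0.279677) = 0.637060.
1 − 2Q = 0.406458, giving −¼ ln(0.406458) = 0.225069.
d = 0.637060 + 0.225069 = 0.862129.

0.86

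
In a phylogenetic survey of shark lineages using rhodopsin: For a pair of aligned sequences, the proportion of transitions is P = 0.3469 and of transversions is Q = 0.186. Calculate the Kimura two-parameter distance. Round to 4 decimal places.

1.1756

Under the Kimura two-parameter model, d = −½ ln(1 − 2P − Q) − ¼ ln(1 − 2Q).
1 − 2P − Q = 0.1202, giving −½ ln(0.1202) = 1.059299.
1 − 2Q = 0.628, giving −¼ ln(0.628) = 0.116304.
d = 1.059299 + 0.116304 = 1.175603.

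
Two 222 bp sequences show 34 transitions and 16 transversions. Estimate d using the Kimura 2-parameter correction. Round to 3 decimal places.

P = 34/222 ≈ 0.153153 and Q = 16/222 ≈ 0.072072.
Under the Kimura two-parameter model, d = −½ ln(1 − 2P − Q) − ¼ ln(1 − 2Q).
1 − 2P − Q = 0.621622, giving −½ ln(0.621622) = 0.237712.
1 − 2Q = 0.855856, giving −¼ ln(0.855856) = 0.038913.
d = 0.237712 + 0.038913 = 0.276625.

0.277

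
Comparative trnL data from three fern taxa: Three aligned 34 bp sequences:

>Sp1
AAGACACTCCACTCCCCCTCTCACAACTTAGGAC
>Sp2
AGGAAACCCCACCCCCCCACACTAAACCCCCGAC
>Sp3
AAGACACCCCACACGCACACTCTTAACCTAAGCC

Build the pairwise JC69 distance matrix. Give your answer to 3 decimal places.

Sp1–Sp2: 12/34 sites differ → p ≈ 0.352941, d = −0.75 ln(1 − 0.470588) = 0.476991 ≈ 0.477.
Sp1–Sp3: 10/34 sites differ → p ≈ 0.294118, d = −0.75 ln(1 − 0.392157) = 0.373379 ≈ 0.373.
Sp2–Sp3: 11/34 sites differ → p ≈ 0.323529, d = −0.75 ln(1 − 0.431372) = 0.423397 ≈ 0.423.

d(Sp1,Sp2) = 0.477, d(Sp1,Sp3) = 0.373, d(Sp2,Sp3) = 0.423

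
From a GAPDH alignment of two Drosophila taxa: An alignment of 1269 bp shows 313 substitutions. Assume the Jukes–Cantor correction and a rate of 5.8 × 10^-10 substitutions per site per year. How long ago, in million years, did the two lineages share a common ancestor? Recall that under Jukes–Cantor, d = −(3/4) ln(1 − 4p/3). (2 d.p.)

p = 313/1269 ≈ 0.246651.
d = −(3/4) ln(1 − 4p/3) = −0.75 ln(1 − 0.328868) = −0.75 ln(0.671132)
  = −0.75 × (-0.398789) = 0.299092 substitutions/site.
Under a molecular clock d = 2μt, so t = d/(2μ) = 0.299092 / (2 × 5.8 × 10^-10) = 257.84 million years.

257.84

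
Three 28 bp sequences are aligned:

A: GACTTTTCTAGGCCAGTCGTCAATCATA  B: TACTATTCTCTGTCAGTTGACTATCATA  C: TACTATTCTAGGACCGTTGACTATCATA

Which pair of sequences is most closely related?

A–B: 8/28 differ, p = 0.286, d = 0.360.
A–C: 7/28 differ, p = 0.250, d = 0.304.
B–C: 4/28 differ, p = 0.143, d = 0.158.
The smallest distance is between B and C.

B and C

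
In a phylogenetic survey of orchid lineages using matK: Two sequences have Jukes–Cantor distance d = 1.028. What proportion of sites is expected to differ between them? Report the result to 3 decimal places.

0.560

p = (3/4)(1 − e^(−4d/3)) = 0.75 × (1 − e^(-1.370667)) = 0.75 × (1 − 0.253938) = 0.559547.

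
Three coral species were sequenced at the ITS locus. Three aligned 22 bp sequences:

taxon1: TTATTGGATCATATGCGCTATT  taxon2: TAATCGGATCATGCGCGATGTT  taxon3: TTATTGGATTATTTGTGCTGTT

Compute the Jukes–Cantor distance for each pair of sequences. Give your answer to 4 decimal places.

d(taxon1,taxon2) = 0.3390, d(taxon1,taxon3) = 0.2082, d(taxon2,taxon3) = 0.4141

taxon1–taxon2: 6/22 sites differ → p ≈ 0.272727, d = −0.75 ln(1 − 0.363636) = 0.338988 ≈ 0.3390.
taxon1–taxon3: 4/22 sites differ → p ≈ 0.181818, d = −0.75 ln(1 − 0.242424) = 0.208224 ≈ 0.2082.
taxon2–taxon3: 7/22 sites differ → p ≈ 0.318182, d = −0.75 ln(1 − 0.424243) = 0.414052 ≈ 0.4141.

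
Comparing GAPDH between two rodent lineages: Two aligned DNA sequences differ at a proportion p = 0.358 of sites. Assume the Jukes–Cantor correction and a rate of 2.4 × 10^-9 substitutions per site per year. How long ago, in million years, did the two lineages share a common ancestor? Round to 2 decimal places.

d = −(3/4) ln(1 − 4p/3) = −0.75 ln(1 − 0.477333) = −0.75 ln(0.522667)
  = −0.75 × (-0.648811) = 0.486608 substitutions/site.
Under a molecular clock d = 2μt, so t = d/(2μ) = 0.486608 / (2 × 2.4 × 10^-9) = 101.38 million years.

101.38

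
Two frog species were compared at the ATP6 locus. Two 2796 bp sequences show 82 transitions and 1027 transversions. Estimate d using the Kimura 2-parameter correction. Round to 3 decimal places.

P = 82/2796 ≈ 0.029328 and Q = 1027/2796 ≈ 0.36731.
Under the Kimura two-parameter model, d = −½ ln(1 − 2P − Q) − ¼ ln(1 − 2Q).
1 − 2P − Q = 0.574034, giving −½ ln(0.574034) = 0.277533.
1 − 2Q = 0.26538, giving −¼ ln(0.26538) = 0.331648.
d = 0.277533 + 0.331648 = 0.609181.

0.609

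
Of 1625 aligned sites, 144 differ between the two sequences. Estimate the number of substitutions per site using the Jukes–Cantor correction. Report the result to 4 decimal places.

p = 144/1625 ≈ 0.088615.
d = −(3/4) ln(1 − 4p/3) = −0.75 ln(1 − 0.118153) = −0.75 ln(0.881847)
  = −0.75 × (-0.125737) = 0.094303 substitutions/site.

0.0943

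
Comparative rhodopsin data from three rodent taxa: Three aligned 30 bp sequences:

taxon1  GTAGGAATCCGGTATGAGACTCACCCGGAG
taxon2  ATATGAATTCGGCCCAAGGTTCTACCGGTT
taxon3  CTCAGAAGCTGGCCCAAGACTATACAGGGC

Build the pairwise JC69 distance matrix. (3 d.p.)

d(taxon1,taxon2) = 0.647, d(taxon1,taxon3) = 0.824, d(taxon2,taxon3) = 0.572

taxon1–taxon2: 13/30 sites differ → p ≈ 0.433333, d = −0.75 ln(1 − 0.577777) = 0.646666 ≈ 0.647.
taxon1–taxon3: 15/30 sites differ → p = 0.5, d = −0.75 ln(1 − 0.666667) = 0.823960 ≈ 0.824.
taxon2–taxon3: 12/30 sites differ → p = 0.4, d = −0.75 ln(1 − 0.533333) = 0.571605 ≈ 0.572.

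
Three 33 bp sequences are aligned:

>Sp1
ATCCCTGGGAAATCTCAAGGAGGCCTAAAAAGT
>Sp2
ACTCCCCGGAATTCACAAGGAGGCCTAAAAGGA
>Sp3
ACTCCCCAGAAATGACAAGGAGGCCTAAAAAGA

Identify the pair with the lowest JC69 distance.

Sp1–Sp2: 8/33 differ, p = 0.242, d = 0.293.
Sp1–Sp3: 8/33 differ, p = 0.242, d = 0.293.
Sp2–Sp3: 4/33 differ, p = 0.121, d = 0.132.
The smallest distance is between Sp2 and Sp3.

Sp2 and Sp3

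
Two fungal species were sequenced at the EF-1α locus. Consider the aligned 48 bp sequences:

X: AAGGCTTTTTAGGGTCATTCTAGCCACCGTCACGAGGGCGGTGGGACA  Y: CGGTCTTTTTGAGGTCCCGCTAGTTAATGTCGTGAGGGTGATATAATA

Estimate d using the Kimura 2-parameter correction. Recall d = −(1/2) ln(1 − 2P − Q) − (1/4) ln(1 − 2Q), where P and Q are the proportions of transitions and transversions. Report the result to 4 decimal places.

Of 48 sites, 14 differences are transitions and 6 are transversions, so P = 14/48 ≈ 0.291667 and Q = 6/48 = 0.125.
Under the Kimura two-parameter model, d = −½ ln(1 − 2P − Q) − ¼ ln(1 − 2Q).
1 − 2P − Q = 0.291666, giving −½ ln(0.291666) = 0.616073.
1 − 2Q = 0.75, giving −¼ ln(0.75) = 0.071921.
d = 0.616073 + 0.071921 = 0.687994.

0.6880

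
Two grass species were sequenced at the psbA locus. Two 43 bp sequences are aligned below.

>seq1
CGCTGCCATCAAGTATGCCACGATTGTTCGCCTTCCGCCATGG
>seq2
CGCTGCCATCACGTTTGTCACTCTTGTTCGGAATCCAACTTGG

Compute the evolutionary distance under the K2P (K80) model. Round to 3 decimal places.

Of 43 sites, 2 differences are transitions and 9 are transversions, so P = 2/43 ≈ 0.046512 and Q = 9/43 ≈ 0.209302.
Under the Kimura two-parameter model, d = −½ ln(1 − 2P − Q) − ¼ ln(1 − 2Q).
1 − 2P − Q = 0.697674, giving −½ ln(0.697674) = 0.180002.
1 − 2Q = 0.581396, giving −¼ ln(0.581396) = 0.135581.
d = 0.180002 + 0.135581 = 0.315583.

0.316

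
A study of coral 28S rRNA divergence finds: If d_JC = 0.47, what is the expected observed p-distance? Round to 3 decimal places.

p = (3/4)(1 − e^(−4d/3)) = 0.75 × (1 − e^(-0.626667)) = 0.75 × (1 − 0.534370) = 0.349223.

0.349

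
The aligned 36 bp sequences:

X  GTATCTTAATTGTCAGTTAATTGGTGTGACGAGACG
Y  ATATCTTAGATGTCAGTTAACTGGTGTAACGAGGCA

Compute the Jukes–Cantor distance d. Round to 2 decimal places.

0.23

The sequences differ at 7 of 36 sites (1, 9, 10, 21, 28, 34, 36), so p = 7/36 ≈ 0.194444.
d = −(3/4) ln(1 − 4p/3) = −0.75 ln(1 − 0.259259) = −0.75 ln(0.740741)
  = −0.75 × (-0.300104) = 0.225078 substitutions/site.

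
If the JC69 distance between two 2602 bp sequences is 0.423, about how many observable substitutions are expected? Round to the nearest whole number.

841

Invert JC69: p = (3/4)(1 − e^(−4d/3)) = 0.75 × (1 − e^(-0.564)) = 0.75 × (1 − 0.568929) = 0.323303.
Expected differing sites = pL ≈ 0.323303 × 2602 = 841.234406 ≈ 841.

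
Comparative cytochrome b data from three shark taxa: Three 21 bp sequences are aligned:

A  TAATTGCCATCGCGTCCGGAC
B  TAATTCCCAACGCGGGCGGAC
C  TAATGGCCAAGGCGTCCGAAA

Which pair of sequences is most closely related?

A and B

A–B: 4/21 differ, p = 0.190, d = 0.220.
A–C: 5/21 differ, p = 0.238, d = 0.286.
B–C: 7/21 differ, p = 0.333, d = 0.441.
The smallest distance is between A and B.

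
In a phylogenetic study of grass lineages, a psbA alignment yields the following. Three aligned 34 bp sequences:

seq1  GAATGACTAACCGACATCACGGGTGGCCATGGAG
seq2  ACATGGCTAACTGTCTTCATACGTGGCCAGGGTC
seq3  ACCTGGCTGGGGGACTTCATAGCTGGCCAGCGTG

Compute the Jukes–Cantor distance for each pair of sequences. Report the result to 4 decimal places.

d(seq1,seq2) = 0.4770, d(seq1,seq3) = 0.6655, d(seq2,seq3) = 0.3734

seq1–seq2: 12/34 sites differ → p ≈ 0.352941, d = −0.75 ln(1 − 0.470588) = 0.476991 ≈ 0.4770.
seq1–seq3: 15/34 sites differ → p ≈ 0.441176, d = −0.75 ln(1 − 0.588235) = 0.665477 ≈ 0.6655.
seq2–seq3: 10/34 sites differ → p ≈ 0.294118, d = −0.75 ln(1 − 0.392157) = 0.373379 ≈ 0.3734.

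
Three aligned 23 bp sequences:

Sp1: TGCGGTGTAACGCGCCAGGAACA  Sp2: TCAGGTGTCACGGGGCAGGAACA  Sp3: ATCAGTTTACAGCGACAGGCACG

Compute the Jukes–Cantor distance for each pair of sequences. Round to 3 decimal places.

Sp1–Sp2: 5/23 sites differ → p ≈ 0.217391, d = −0.75 ln(1 − 0.289855) = 0.256715 ≈ 0.257.
Sp1–Sp3: 9/23 sites differ → p ≈ 0.391304, d = −0.75 ln(1 − 0.521739) = 0.553199 ≈ 0.553.
Sp2–Sp3: 12/23 sites differ → p ≈ 0.521739, d = −0.75 ln(1 − 0.695652) = 0.892188 ≈ 0.892.

d(Sp1,Sp2) = 0.257, d(Sp1,Sp3) = 0.553, d(Sp2,Sp3) = 0.892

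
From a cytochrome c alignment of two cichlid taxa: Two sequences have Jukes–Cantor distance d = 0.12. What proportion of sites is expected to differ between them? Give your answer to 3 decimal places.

0.111

p = (3/4)(1 − e^(−4d/3)) = 0.75 × (1 − e^(-0.16)) = 0.75 × (1 − 0.852144) = 0.110892.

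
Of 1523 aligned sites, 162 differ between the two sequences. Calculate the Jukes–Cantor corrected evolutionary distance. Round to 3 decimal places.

p = 162/1523 ≈ 0.106369.
d = −(3/4) ln(1 − 4p/3) = −0.75 ln(1 − 0.141825) = −0.75 ln(0.858175)
  = −0.75 × (-0.152947) = 0.114710 substitutions/site.

0.115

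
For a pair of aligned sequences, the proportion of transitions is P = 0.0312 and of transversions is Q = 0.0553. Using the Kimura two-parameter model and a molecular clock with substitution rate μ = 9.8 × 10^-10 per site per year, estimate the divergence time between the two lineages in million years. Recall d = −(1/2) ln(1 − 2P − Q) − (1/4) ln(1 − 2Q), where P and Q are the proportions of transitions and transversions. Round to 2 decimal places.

46.89

Under the Kimura two-parameter model, d = −½ ln(1 − 2P − Q) − ¼ ln(1 − 2Q).
1 − 2P − Q = 0.8823, giving −½ ln(0.8823) = 0.062612.
1 − 2Q = 0.8894, giving −¼ ln(0.8894) = 0.029302.
d = 0.062612 + 0.029302 = 0.091914.
Under a molecular clock d = 2μt, so t = d/(2μ) = 0.091914 / (2 × 9.8 × 10^-10) = 46.89 million years.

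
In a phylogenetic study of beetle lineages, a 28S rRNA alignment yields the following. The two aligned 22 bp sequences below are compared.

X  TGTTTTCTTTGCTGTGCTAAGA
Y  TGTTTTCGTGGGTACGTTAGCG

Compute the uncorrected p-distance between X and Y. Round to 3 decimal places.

0.409

The sequences differ at 9 of 22 positions (sites 8, 10, 12, 14, 15, 17, 20, 21, 22).
p = 9/22 = 0.409090… ≈ 0.409 (to 3 d.p.).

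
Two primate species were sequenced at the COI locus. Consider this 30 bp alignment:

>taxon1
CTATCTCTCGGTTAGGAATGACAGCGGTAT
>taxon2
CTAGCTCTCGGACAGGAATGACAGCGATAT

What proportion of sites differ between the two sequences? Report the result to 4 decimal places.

The sequences differ at 4 of 30 positions (sites 4, 12, 13, 27).
p = 4/30 = 0.133333… ≈ 0.1333 (to 4 d.p.).

0.1333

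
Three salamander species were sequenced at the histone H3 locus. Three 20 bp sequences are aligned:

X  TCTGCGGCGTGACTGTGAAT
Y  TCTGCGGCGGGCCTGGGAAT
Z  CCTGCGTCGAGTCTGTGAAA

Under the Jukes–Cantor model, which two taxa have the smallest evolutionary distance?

X–Y: 3/20 differ, p = 0.150, d = 0.167.
X–Z: 5/20 differ, p = 0.250, d = 0.304.
Y–Z: 6/20 differ, p = 0.300, d = 0.383.
The smallest distance is between X and Y.

X and Y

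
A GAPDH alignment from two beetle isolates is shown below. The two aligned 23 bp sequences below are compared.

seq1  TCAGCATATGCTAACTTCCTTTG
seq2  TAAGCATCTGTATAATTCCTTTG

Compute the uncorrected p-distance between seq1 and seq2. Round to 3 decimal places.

0.261

The sequences differ at 6 of 23 positions (sites 2, 8, 11, 12, 13, 15).
p = 6/23 = 0.260869… ≈ 0.261 (to 3 d.p.).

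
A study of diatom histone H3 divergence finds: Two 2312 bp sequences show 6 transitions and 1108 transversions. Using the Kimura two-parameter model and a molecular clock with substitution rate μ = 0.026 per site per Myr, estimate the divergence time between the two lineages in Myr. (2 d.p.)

21.67

P = 6/2312 ≈ 0.002595 and Q = 1108/2312 ≈ 0.479239.
Under the Kimura two-parameter model, d = −½ ln(1 − 2P − Q) − ¼ ln(1 − 2Q).
1 − 2P − Q = 0.515571, giving −½ ln(0.515571) = 0.331240.
1 − 2Q = 0.041522, giving −¼ ln(0.041522) = 0.795383.
d = 0.331240 + 0.795383 = 1.126623.
Under a molecular clock d = 2μt, so t = d/(2μ) = 1.126623 / (2 × 0.026) = 21.67 Myr.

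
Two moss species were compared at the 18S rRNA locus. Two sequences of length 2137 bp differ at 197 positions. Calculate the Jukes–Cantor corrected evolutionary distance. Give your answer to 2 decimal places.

0.10

p = 197/2137 ≈ 0.092185.
d = −(3/4) ln(1 − 4p/3) = −0.75 ln(1 − 0.122913) = −0.75 ln(0.877087)
  = −0.75 × (-0.131149) = 0.098362 substitutions/site.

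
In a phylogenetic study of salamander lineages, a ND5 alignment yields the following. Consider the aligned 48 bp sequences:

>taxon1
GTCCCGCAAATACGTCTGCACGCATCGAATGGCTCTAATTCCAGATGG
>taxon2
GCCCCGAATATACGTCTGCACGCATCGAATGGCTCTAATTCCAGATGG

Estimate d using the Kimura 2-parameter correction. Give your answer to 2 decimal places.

Of 48 sites, 1 differences are transitions and 2 are transversions, so P = 1/48 ≈ 0.020833 and Q = 2/48 ≈ 0.041667.
Under the Kimura two-parameter model, d = −½ ln(1 − 2P − Q) − ¼ ln(1 − 2Q).
1 − 2P − Q = 0.916667, giving −½ ln(0.916667) = 0.043506.
1 − 2Q = 0.916666, giving −¼ ln(0.916666) = 0.021753.
d = 0.043506 + 0.021753 = 0.065259.

0.07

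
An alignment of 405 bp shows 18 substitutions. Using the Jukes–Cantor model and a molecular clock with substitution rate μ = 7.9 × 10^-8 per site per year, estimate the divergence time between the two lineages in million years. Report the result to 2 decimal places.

0.29

p = 18/405 ≈ 0.044444.
d = −(3/4) ln(1 − 4p/3) = −0.75 ln(1 − 0.059259) = −0.75 ln(0.940741)
  = −0.75 × (-0.061087) = 0.045815 substitutions/site.
Under a molecular clock d = 2μt, so t = d/(2μ) = 0.045815 / (2 × 7.9 × 10^-8) = 0.29 million years.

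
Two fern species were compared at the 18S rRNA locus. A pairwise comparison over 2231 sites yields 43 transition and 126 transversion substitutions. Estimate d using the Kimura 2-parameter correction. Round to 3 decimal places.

P = 43/2231 ≈ 0.019274 and Q = 126/2231 ≈ 0.056477.
Under the Kimura two-parameter model, d = −½ ln(1 − 2P − Q) − ¼ ln(1 − 2Q).
1 − 2P − Q = 0.904975, giving −½ ln(0.904975) = 0.049924.
1 − 2Q = 0.887046, giving −¼ ln(0.887046) = 0.029965.
d = 0.049924 + 0.029965 = 0.079889.

0.080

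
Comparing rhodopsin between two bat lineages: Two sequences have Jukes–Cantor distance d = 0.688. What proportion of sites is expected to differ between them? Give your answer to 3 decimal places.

p = (3/4)(1 − e^(−4d/3)) = 0.75 × (1 − e^(-0.917333)) = 0.75 × (1 − 0.399583) = 0.450313.

0.450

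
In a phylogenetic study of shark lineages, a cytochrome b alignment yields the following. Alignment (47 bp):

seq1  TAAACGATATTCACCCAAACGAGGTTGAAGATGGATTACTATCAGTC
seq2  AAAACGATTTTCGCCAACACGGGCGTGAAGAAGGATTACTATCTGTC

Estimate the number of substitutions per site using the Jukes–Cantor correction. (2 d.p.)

0.25

The sequences differ at 10 of 47 sites (1, 9, 13, 16, 18, 22, 24, 25, 32, 44), so p = 10/47 ≈ 0.212766.
d = −(3/4) ln(1 − 4p/3) = −0.75 ln(1 − 0.283688) = −0.75 ln(0.716312)
  = −0.75 × (-0.333639) = 0.250229 substitutions/site.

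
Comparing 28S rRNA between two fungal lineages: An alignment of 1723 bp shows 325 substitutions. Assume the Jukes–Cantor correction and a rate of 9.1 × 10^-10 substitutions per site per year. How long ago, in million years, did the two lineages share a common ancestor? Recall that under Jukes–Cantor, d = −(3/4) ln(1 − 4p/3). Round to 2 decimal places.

p = 325/1723 ≈ 0.188624.
d = −(3/4) ln(1 − 4p/3) = −0.75 ln(1 − 0.251499) = −0.75 ln(0.748501)
  = −0.75 × (-0.289683) = 0.217262 substitutions/site.
Under a molecular clock d = 2μt, so t = d/(2μ) = 0.217262 / (2 × 9.1 × 10^-10) = 119.37 million years.

119.37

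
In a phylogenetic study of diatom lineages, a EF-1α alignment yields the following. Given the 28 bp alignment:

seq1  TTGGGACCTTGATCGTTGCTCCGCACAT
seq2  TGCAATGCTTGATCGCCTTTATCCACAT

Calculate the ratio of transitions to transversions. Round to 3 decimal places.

0.857

Transitions are A↔G and C↔T; transversions are all other mismatches.
Transitions: 6. Transversions: 7.
R = 6/7 = 0.857142… ≈ 0.857 (to 3 d.p.).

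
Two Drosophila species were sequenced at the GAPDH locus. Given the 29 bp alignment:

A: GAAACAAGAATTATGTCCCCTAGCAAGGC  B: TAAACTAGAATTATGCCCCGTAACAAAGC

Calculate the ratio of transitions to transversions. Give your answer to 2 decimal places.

1.00

Transitions are A↔G and C↔T; transversions are all other mismatches.
Transitions: 3. Transversions: 3.
R = 3/3 = 1.00.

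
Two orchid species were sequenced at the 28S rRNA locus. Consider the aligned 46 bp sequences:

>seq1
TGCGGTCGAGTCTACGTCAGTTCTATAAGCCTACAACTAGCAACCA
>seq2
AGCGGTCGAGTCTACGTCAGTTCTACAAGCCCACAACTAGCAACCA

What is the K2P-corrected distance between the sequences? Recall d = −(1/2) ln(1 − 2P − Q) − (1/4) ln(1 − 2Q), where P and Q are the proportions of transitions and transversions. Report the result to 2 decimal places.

Of 46 sites, 2 differences are transitions and 1 are transversions, so P = 2/46 ≈ 0.043478 and Q = 1/46 ≈ 0.021739.
Under the Kimura two-parameter model, d = −½ ln(1 − 2P − Q) − ¼ ln(1 − 2Q).
1 − 2P − Q = 0.891305, giving −½ ln(0.891305) = 0.057534.
1 − 2Q = 0.956522, giving −¼ ln(0.956522) = 0.011113.
d = 0.057534 + 0.011113 = 0.068647.

0.07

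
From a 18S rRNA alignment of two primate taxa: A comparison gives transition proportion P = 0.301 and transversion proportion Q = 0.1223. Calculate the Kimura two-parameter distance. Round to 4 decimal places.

0.7143

Under the Kimura two-parameter model, d = −½ ln(1 − 2P − Q) − ¼ ln(1 − 2Q).
1 − 2P − Q = 0.2757, giving −½ ln(0.2757) = 0.644221.
1 − 2Q = 0.7554, giving −¼ ln(0.7554) = 0.070127.
d = 0.644221 + 0.070127 = 0.714348.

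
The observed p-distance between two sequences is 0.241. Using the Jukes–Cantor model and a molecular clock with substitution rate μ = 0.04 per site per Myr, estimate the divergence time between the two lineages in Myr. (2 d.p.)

3.63

d = −(3/4) ln(1 − 4p/3) = −0.75 ln(1 − 0.321333) = −0.75 ln(0.678667)
  = −0.75 × (-0.387625) = 0.290719 substitutions/site.
Under a molecular clock d = 2μt, so t = d/(2μ) = 0.290719 / (2 × 0.04) = 3.63 Myr.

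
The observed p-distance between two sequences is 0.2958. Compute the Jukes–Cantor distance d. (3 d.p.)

0.376

d = −(3/4) ln(1 − 4p/3) = −0.75 ln(1 − 0.3944) = −0.75 ln(0.6056)
  = −0.75 × (-0.501536) = 0.376152 substitutions/site.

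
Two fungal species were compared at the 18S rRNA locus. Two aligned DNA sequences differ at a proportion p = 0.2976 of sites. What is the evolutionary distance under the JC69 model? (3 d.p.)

0.379

d = −(3/4) ln(1 − 4p/3) = −0.75 ln(1 − 0.3968) = −0.75 ln(0.6032)
  = −0.75 × (-0.505506) = 0.379130 substitutions/site.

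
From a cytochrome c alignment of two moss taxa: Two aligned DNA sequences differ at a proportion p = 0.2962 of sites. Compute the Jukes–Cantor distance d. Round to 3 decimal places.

d = −(3/4) ln(1 − 4p/3) = −0.75 ln(1 − 0.394933) = −0.75 ln(0.605067)
  = −0.75 × (-0.502416) = 0.376812 substitutions/site.

0.377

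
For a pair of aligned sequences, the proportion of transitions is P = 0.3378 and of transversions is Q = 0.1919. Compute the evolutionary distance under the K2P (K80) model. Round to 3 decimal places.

1.132

Under the Kimura two-parameter model, d = −½ ln(1 − 2P − Q) − ¼ ln(1 − 2Q).
1 − 2P − Q = 0.1325, giving −½ ln(0.1325) = 1.010586.
1 − 2Q = 0.6162, giving −¼ ln(0.6162) = 0.121046.
d = 1.010586 + 0.121046 = 1.131632.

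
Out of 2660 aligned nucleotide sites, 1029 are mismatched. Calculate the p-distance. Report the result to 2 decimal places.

p = 1029/2660 = 0.386842… ≈ 0.39 (to 2 d.p.).

0.39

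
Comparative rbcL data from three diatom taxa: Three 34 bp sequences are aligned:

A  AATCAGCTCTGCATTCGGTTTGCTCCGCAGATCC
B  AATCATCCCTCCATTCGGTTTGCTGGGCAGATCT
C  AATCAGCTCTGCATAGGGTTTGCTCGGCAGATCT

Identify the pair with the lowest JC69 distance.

A and C

A–B: 6/34 differ, p = 0.176, d = 0.201.
A–C: 4/34 differ, p = 0.118, d = 0.128.
B–C: 6/34 differ, p = 0.176, d = 0.201.
The smallest distance is between A and C.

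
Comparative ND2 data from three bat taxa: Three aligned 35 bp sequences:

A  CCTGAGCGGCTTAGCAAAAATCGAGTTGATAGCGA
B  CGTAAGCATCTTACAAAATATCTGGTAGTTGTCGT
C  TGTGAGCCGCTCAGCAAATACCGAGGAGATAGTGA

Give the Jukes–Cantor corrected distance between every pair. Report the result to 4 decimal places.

d(A,B) = 0.5716, d(A,C) = 0.3149, d(B,C) = 0.7053

A–B: 14/35 sites differ → p = 0.4, d = −0.75 ln(1 − 0.533333) = 0.571605 ≈ 0.5716.
A–C: 9/35 sites differ → p ≈ 0.257143, d = −0.75 ln(1 − 0.342857) = 0.314890 ≈ 0.3149.
B–C: 16/35 sites differ → p ≈ 0.457143, d = −0.75 ln(1 − 0.609524) = 0.705292 ≈ 0.7053.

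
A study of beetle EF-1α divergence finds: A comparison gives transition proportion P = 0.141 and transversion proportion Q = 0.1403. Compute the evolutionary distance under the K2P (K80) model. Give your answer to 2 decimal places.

Under the Kimura two-parameter model, d = −½ ln(1 − 2P − Q) − ¼ ln(1 − 2Q).
1 − 2P − Q = 0.5777, giving −½ ln(0.5777) = 0.274350.
1 − 2Q = 0.7194, giving −¼ ln(0.7194) = 0.082334.
d = 0.274350 + 0.082334 = 0.356684.

0.36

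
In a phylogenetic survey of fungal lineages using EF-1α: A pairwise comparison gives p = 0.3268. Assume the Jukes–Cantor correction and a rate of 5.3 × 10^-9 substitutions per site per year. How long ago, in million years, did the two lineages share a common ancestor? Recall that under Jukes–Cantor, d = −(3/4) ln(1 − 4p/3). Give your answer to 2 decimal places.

d = −(3/4) ln(1 − 4p/3) = −0.75 ln(1 − 0.435733) = −0.75 ln(0.564267)
  = −0.75 × (-0.572228) = 0.429171 substitutions/site.
Under a molecular clock d = 2μt, so t = d/(2μ) = 0.429171 / (2 × 5.3 × 10^-9) = 40.49 million years.

40.49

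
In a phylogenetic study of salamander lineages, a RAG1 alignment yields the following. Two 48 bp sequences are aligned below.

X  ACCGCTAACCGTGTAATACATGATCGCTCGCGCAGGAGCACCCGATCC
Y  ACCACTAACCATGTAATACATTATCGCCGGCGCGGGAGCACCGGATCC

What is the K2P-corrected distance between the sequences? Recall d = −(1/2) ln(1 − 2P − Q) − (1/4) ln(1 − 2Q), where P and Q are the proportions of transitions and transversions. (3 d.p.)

Of 48 sites, 4 differences are transitions and 3 are transversions, so P = 4/48 ≈ 0.083333 and Q = 3/48 = 0.0625.
Under the Kimura two-parameter model, d = −½ ln(1 − 2P − Q) − ¼ ln(1 − 2Q).
1 − 2P − Q = 0.770834, giving −½ ln(0.770834) = 0.130141.
1 − 2Q = 0.875, giving −¼ ln(0.875) = 0.033383.
d = 0.130141 + 0.033383 = 0.163524.

0.164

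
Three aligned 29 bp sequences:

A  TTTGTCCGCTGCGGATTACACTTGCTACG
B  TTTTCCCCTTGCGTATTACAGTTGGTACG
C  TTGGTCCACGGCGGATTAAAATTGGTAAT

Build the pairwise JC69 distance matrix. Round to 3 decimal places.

d(A,B) = 0.291, d(A,C) = 0.344, d(B,C) = 0.529

A–B: 7/29 sites differ → p ≈ 0.241379, d = −0.75 ln(1 − 0.321839) = 0.291278 ≈ 0.291.
A–C: 8/29 sites differ → p ≈ 0.275862, d = −0.75 ln(1 − 0.367816) = 0.343931 ≈ 0.344.
B–C: 11/29 sites differ → p ≈ 0.37931, d = −0.75 ln(1 − 0.505747) = 0.528531 ≈ 0.529.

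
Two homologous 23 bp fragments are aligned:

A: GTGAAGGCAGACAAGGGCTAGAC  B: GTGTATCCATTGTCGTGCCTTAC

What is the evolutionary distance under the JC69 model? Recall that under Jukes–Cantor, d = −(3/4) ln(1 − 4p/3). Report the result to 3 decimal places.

0.892

The sequences differ at 12 of 23 sites, so p = 12/23 ≈ 0.521739.
d = −(3/4) ln(1 − 4p/3) = −0.75 ln(1 − 0.695652) = −0.75 ln(0.304348)
  = −0.75 × (-1.189583) = 0.892187 substitutions/site.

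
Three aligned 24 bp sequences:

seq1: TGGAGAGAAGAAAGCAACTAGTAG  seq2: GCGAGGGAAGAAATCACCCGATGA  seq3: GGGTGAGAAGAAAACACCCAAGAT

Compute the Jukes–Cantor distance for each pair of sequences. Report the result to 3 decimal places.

d(seq1,seq2) = 0.608, d(seq1,seq3) = 0.441, d(seq2,seq3) = 0.441

seq1–seq2: 10/24 sites differ → p ≈ 0.416667, d = −0.75 ln(1 − 0.555556) = 0.608198 ≈ 0.608.
seq1–seq3: 8/24 sites differ → p ≈ 0.333333, d = −0.75 ln(1 − 0.444444) = 0.440839 ≈ 0.441.
seq2–seq3: 8/24 sites differ → p ≈ 0.333333, d = −0.75 ln(1 − 0.444444) = 0.440839 ≈ 0.441.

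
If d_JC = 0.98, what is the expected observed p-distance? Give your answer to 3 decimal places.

0.547

p = (3/4)(1 − e^(−4d/3)) = 0.75 × (1 − e^(-1.306667)) = 0.75 × (1 − 0.270721) = 0.546959.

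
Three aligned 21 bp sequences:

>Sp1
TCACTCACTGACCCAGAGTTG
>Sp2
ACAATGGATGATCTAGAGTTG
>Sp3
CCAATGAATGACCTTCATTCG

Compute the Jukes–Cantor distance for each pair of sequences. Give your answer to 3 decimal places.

d(Sp1,Sp2) = 0.441, d(Sp1,Sp3) = 0.635, d(Sp2,Sp3) = 0.441

Sp1–Sp2: 7/21 sites differ → p ≈ 0.333333, d = −0.75 ln(1 − 0.444444) = 0.440839 ≈ 0.441.
Sp1–Sp3: 9/21 sites differ → p ≈ 0.428571, d = −0.75 ln(1 − 0.571428) = 0.635472 ≈ 0.635.
Sp2–Sp3: 7/21 sites differ → p ≈ 0.333333, d = −0.75 ln(1 − 0.444444) = 0.440839 ≈ 0.441.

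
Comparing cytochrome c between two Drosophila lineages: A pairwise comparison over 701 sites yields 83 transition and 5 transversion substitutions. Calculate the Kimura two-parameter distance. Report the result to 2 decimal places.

P = 83/701 ≈ 0.118402 and Q = 5/701 ≈ 0.007133.
Under the Kimura two-parameter model, d = −½ ln(1 − 2P − Q) − ¼ ln(1 − 2Q).
1 − 2P − Q = 0.756063, giving −½ ln(0.756063) = 0.139815.
1 − 2Q = 0.985734, giving −¼ ln(0.985734) = 0.003592.
d = 0.139815 + 0.003592 = 0.143407.

0.14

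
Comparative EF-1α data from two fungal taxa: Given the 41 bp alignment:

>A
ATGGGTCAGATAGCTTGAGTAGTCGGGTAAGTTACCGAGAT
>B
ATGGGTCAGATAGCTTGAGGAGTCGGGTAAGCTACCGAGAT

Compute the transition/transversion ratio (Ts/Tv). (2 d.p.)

Transitions are A↔G and C↔T; transversions are all other mismatches.
Transitions: 1. Transversions: 1.
R = 1/1 = 1.00.

1.00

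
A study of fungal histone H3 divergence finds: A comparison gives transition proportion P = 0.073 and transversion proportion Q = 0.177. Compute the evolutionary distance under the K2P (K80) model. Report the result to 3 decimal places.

Under the Kimura two-parameter model, d = −½ ln(1 − 2P − Q) − ¼ ln(1 − 2Q).
1 − 2P − Q = 0.677, giving −½ ln(0.677) = 0.195042.
1 − 2Q = 0.646, giving −¼ ln(0.646) = 0.109239.
d = 0.195042 + 0.109239 = 0.304281.

0.304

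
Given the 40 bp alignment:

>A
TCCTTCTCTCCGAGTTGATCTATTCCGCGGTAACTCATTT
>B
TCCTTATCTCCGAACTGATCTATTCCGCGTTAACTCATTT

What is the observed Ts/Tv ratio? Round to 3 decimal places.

Transitions are A↔G and C↔T; transversions are all other mismatches.
Transitions: 2. Transversions: 2.
R = 2/2 = 1.000.

1.000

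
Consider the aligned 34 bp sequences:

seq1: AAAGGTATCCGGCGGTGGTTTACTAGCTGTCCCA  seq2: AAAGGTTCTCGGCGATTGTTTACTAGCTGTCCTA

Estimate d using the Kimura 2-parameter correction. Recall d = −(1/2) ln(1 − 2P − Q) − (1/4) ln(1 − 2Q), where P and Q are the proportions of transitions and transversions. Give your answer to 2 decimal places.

Of 34 sites, 4 differences are transitions and 2 are transversions, so P = 4/34 ≈ 0.117647 and Q = 2/34 ≈ 0.058824.
Under the Kimura two-parameter model, d = −½ ln(1 − 2P − Q) − ¼ ln(1 − 2Q).
1 − 2P − Q = 0.705882, giving −½ ln(0.705882) = 0.174154.
1 − 2Q = 0.882352, giving −¼ ln(0.882352) = 0.031291.
d = 0.174154 + 0.031291 = 0.205445.

0.21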